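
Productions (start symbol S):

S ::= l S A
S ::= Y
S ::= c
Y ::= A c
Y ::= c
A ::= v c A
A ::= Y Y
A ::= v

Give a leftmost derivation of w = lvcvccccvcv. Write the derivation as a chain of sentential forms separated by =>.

S => lSA => lYA => lAcA => lvcAcA => lvcvcAcA => lvcvcYYcA => lvcvccYcA => lvcvccccA => lvcvccccvcA => lvcvccccvcv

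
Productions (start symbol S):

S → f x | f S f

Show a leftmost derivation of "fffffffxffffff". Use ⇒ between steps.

S ⇒ fSf   [S → f S f]
fSf ⇒ ffSff   [S → f S f]
ffSff ⇒ fffSfff   [S → f S f]
fffSfff ⇒ ffffSffff   [S → f S f]
ffffSffff ⇒ fffffSfffff   [S → f S f]
fffffSfffff ⇒ ffffffSffffff   [S → f S f]
ffffffSffffff ⇒ fffffffxffffff   [S → f x]

S ⇒ fSf ⇒ ffSff ⇒ fffSfff ⇒ ffffSffff ⇒ fffffSfffff ⇒ ffffffSffffff ⇒ fffffffxffffff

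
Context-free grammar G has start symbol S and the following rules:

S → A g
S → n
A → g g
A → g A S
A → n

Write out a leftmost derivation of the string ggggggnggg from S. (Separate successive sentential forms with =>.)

S => Ag => gASg => gggSg => gggAgg => ggggASgg => ggggggSgg => ggggggAggg => ggggggnggg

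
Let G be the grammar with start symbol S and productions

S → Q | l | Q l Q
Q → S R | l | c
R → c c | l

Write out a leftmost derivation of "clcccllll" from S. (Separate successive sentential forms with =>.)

S => Q => SR => QlQR => SRlQR => QlQRlQR => clQRlQR => clcRlQR => clccclQR => clccclSRR => clcccllRR => clccclllR => clcccllll

S => Q   [S → Q]
Q => SR   [Q → S R]
SR => QlQR   [S → Q l Q]
QlQR => SRlQR   [Q → S R]
SRlQR => QlQRlQR   [S → Q l Q]
QlQRlQR => clQRlQR   [Q → c]
clQRlQR => clcRlQR   [Q → c]
clcRlQR => clccclQR   [R → c c]
clccclQR => clccclSRR   [Q → S R]
clccclSRR => clcccllRR   [S → l]
clcccllRR => clccclllR   [R → l]
clccclllR => clcccllll   [R → l]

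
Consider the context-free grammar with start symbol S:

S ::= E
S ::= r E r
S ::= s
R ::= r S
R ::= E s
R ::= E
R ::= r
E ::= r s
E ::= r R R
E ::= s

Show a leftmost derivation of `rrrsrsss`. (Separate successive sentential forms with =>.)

S=>E=>rRR=>rEsR=>rrRRsR=>rrrSRsR=>rrrsRsR=>rrrsrsR=>rrrsrsEs=>rrrsrsss

S => E   [S ::= E]
E => rRR   [E ::= r R R]
rRR => rEsR   [R ::= E s]
rEsR => rrRRsR   [E ::= r R R]
rrRRsR => rrrSRsR   [R ::= r S]
rrrSRsR => rrrsRsR   [S ::= s]
rrrsRsR => rrrsrsR   [R ::= r]
rrrsrsR => rrrsrsEs   [R ::= E s]
rrrsrsEs => rrrsrsss   [E ::= s]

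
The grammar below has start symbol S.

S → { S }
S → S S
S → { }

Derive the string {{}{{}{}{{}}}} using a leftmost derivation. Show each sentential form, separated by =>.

S=>{S}=>{SS}=>{{}S}=>{{}{S}}=>{{}{SS}}=>{{}{SSS}}=>{{}{{}SS}}=>{{}{{}{}S}}=>{{}{{}{}{S}}}=>{{}{{}{}{{}}}}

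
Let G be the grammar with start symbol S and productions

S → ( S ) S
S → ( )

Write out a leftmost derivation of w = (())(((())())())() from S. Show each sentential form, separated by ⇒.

S ⇒ (S)S   [S → ( S ) S]
(S)S ⇒ (())S   [S → ( )]
(())S ⇒ (())(S)S   [S → ( S ) S]
(())(S)S ⇒ (())((S)S)S   [S → ( S ) S]
(())((S)S)S ⇒ (())(((S)S)S)S   [S → ( S ) S]
(())(((S)S)S)S ⇒ (())(((())S)S)S   [S → ( )]
(())(((())S)S)S ⇒ (())(((())())S)S   [S → ( )]
(())(((())())S)S ⇒ (())(((())())())S   [S → ( )]
(())(((())())())S ⇒ (())(((())())())()   [S → ( )]

S ⇒ (S)S ⇒ (())S ⇒ (())(S)S ⇒ (())((S)S)S ⇒ (())(((S)S)S)S ⇒ (())(((())S)S)S ⇒ (())(((())())S)S ⇒ (())(((())())())S ⇒ (())(((())())())()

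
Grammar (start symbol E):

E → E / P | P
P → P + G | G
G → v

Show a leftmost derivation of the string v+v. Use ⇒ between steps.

E ⇒ P   [E → P]
P ⇒ P+G   [P → P + G]
P+G ⇒ G+G   [P → G]
G+G ⇒ v+G   [G → v]
v+G ⇒ v+v   [G → v]

E ⇒ P ⇒ P+G ⇒ G+G ⇒ v+G ⇒ v+v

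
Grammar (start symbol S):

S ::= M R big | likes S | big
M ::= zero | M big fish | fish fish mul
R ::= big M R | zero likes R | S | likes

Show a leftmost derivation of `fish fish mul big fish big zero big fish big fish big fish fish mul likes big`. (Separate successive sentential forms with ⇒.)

S ⇒ M R big ⇒ M big fish R big ⇒ fish fish mul big fish R big ⇒ fish fish mul big fish big M R big ⇒ fish fish mul big fish big M big fish R big ⇒ fish fish mul big fish big M big fish big fish R big ⇒ fish fish mul big fish big zero big fish big fish R big ⇒ fish fish mul big fish big zero big fish big fish big M R big ⇒ fish fish mul big fish big zero big fish big fish big fish fish mul R big ⇒ fish fish mul big fish big zero big fish big fish big fish fish mul likes big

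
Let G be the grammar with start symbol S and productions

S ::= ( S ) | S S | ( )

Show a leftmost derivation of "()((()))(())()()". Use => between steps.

S => SS => SSS => SSSS => SSSSS => ()SSSS => ()(S)SSS => ()((S))SSS => ()((()))SSS => ()((()))(S)SS => ()((()))(())SS => ()((()))(())()S => ()((()))(())()()

S => SS   [S ::= S S]
SS => SSS   [S ::= S S]
SSS => SSSS   [S ::= S S]
SSSS => SSSSS   [S ::= S S]
SSSSS => ()SSSS   [S ::= ( )]
()SSSS => ()(S)SSS   [S ::= ( S )]
()(S)SSS => ()((S))SSS   [S ::= ( S )]
()((S))SSS => ()((()))SSS   [S ::= ( )]
()((()))SSS => ()((()))(S)SS   [S ::= ( S )]
()((()))(S)SS => ()((()))(())SS   [S ::= ( )]
()((()))(())SS => ()((()))(())()S   [S ::= ( )]
()((()))(())()S => ()((()))(())()()   [S ::= ( )]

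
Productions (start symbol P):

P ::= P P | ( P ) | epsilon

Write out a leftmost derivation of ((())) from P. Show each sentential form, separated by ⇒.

P ⇒ PP ⇒ (P)P ⇒ (PP)P ⇒ ((P)P)P ⇒ ((PP)P)P ⇒ (((P)P)P)P ⇒ ((()P)P)P ⇒ ((())P)P ⇒ ((()))P ⇒ ((()))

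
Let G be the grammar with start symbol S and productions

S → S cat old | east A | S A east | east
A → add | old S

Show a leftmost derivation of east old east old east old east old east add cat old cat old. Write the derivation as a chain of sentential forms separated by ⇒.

S ⇒ east A   [S → east A]
east A ⇒ east old S   [A → old S]
east old S ⇒ east old east A   [S → east A]
east old east A ⇒ east old east old S   [A → old S]
east old east old S ⇒ east old east old east A   [S → east A]
east old east old east A ⇒ east old east old east old S   [A → old S]
east old east old east old S ⇒ east old east old east old east A   [S → east A]
east old east old east old east A ⇒ east old east old east old east old S   [A → old S]
east old east old east old east old S ⇒ east old east old east old east old S cat old   [S → S cat old]
east old east old east old east old S cat old ⇒ east old east old east old east old S cat old cat old   [S → S cat old]
east old east old east old east old S cat old cat old ⇒ east old east old east old east old east A cat old cat old   [S → east A]
east old east old east old east old east A cat old cat old ⇒ east old east old east old east old east add cat old cat old   [A → add]

S ⇒ east A ⇒ east old S ⇒ east old east A ⇒ east old east old S ⇒ east old east old east A ⇒ east old east old east old S ⇒ east old east old east old east A ⇒ east old east old east old east old S ⇒ east old east old east old east old S cat old ⇒ east old east old east old east old S cat old cat old ⇒ east old east old east old east old east A cat old cat old ⇒ east old east old east old east old east add cat old cat old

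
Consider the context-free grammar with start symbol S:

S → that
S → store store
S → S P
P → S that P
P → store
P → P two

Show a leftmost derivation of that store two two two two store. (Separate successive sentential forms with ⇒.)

S ⇒ S P ⇒ S P P ⇒ that P P ⇒ that P two P ⇒ that P two two P ⇒ that P two two two P ⇒ that P two two two two P ⇒ that store two two two two P ⇒ that store two two two two store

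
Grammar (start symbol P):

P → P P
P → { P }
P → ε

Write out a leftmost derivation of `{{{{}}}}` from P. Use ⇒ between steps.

P ⇒ {P} ⇒ {PP} ⇒ {PPP} ⇒ {{P}PP} ⇒ {{{P}}PP} ⇒ {{{{P}}}PP} ⇒ {{{{}}}PP} ⇒ {{{{}}}P} ⇒ {{{{}}}}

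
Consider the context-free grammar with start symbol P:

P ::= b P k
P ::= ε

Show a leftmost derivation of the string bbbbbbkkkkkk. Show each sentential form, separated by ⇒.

P ⇒ bPk ⇒ bbPkk ⇒ bbbPkkk ⇒ bbbbPkkkk ⇒ bbbbbPkkkkk ⇒ bbbbbbPkkkkkk ⇒ bbbbbbkkkkkk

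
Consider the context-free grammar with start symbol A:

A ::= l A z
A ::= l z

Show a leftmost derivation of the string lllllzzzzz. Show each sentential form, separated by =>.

A => lAz   [A ::= l A z]
lAz => llAzz   [A ::= l A z]
llAzz => lllAzzz   [A ::= l A z]
lllAzzz => llllAzzzz   [A ::= l A z]
llllAzzzz => lllllzzzzz   [A ::= l z]

A=>lAz=>llAzz=>lllAzzz=>llllAzzzz=>lllllzzzzz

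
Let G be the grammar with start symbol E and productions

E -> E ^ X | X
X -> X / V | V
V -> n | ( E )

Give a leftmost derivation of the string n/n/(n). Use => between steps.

E => X   [E -> X]
X => X/V   [X -> X / V]
X/V => X/V/V   [X -> X / V]
X/V/V => V/V/V   [X -> V]
V/V/V => n/V/V   [V -> n]
n/V/V => n/n/V   [V -> n]
n/n/V => n/n/(E)   [V -> ( E )]
n/n/(E) => n/n/(X)   [E -> X]
n/n/(X) => n/n/(V)   [X -> V]
n/n/(V) => n/n/(n)   [V -> n]

E => X => X/V => X/V/V => V/V/V => n/V/V => n/n/V => n/n/(E) => n/n/(X) => n/n/(V) => n/n/(n)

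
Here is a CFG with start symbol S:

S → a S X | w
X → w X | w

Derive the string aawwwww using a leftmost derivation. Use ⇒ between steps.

S ⇒ aSX ⇒ aaSXX ⇒ aawXX ⇒ aawwXX ⇒ aawwwXX ⇒ aawwwwX ⇒ aawwwww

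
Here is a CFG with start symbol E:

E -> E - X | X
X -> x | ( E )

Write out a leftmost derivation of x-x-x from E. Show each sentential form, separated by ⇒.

E ⇒ E-X   [E -> E - X]
E-X ⇒ E-X-X   [E -> E - X]
E-X-X ⇒ X-X-X   [E -> X]
X-X-X ⇒ x-X-X   [X -> x]
x-X-X ⇒ x-x-X   [X -> x]
x-x-X ⇒ x-x-x   [X -> x]

E ⇒ E-X ⇒ E-X-X ⇒ X-X-X ⇒ x-X-X ⇒ x-x-X ⇒ x-x-x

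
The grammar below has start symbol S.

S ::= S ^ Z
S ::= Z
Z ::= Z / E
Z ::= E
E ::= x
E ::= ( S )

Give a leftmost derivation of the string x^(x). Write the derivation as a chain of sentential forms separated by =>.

S => S^Z => Z^Z => E^Z => x^Z => x^E => x^(S) => x^(Z) => x^(E) => x^(x)

S => S^Z   [S ::= S ^ Z]
S^Z => Z^Z   [S ::= Z]
Z^Z => E^Z   [Z ::= E]
E^Z => x^Z   [E ::= x]
x^Z => x^E   [Z ::= E]
x^E => x^(S)   [E ::= ( S )]
x^(S) => x^(Z)   [S ::= Z]
x^(Z) => x^(E)   [Z ::= E]
x^(E) => x^(x)   [E ::= x]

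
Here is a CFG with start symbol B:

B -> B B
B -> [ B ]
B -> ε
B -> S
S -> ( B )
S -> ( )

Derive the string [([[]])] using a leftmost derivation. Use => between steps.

B => [B]   [B -> [ B ]]
[B] => [BB]   [B -> B B]
[BB] => [BBB]   [B -> B B]
[BBB] => [SBB]   [B -> S]
[SBB] => [(B)BB]   [S -> ( B )]
[(B)BB] => [([B])BB]   [B -> [ B ]]
[([B])BB] => [([[B]])BB]   [B -> [ B ]]
[([[B]])BB] => [([[]])BB]   [B -> ε]
[([[]])BB] => [([[]])B]   [B -> ε]
[([[]])B] => [([[]])]   [B -> ε]

B=>[B]=>[BB]=>[BBB]=>[SBB]=>[(B)BB]=>[([B])BB]=>[([[B]])BB]=>[([[]])BB]=>[([[]])B]=>[([[]])]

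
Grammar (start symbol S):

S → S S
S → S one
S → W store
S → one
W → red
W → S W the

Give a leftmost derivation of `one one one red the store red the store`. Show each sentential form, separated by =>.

S => W store   [S → W store]
W store => S W the store   [W → S W the]
S W the store => W store W the store   [S → W store]
W store W the store => S W the store W the store   [W → S W the]
S W the store W the store => S one W the store W the store   [S → S one]
S one W the store W the store => S one one W the store W the store   [S → S one]
S one one W the store W the store => one one one W the store W the store   [S → one]
one one one W the store W the store => one one one red the store W the store   [W → red]
one one one red the store W the store => one one one red the store red the store   [W → red]

S => W store => S W the store => W store W the store => S W the store W the store => S one W the store W the store => S one one W the store W the store => one one one W the store W the store => one one one red the store W the store => one one one red the store red the store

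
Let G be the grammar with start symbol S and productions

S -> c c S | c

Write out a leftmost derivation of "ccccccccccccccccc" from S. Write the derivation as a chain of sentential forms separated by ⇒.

S ⇒ ccS ⇒ ccccS ⇒ ccccccS ⇒ ccccccccS ⇒ ccccccccccS ⇒ ccccccccccccS ⇒ ccccccccccccccS ⇒ ccccccccccccccccS ⇒ ccccccccccccccccc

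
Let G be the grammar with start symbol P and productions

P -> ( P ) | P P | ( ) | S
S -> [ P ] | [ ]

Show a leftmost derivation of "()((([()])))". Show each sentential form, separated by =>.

P => PP   [P -> P P]
PP => ()P   [P -> ( )]
()P => ()(P)   [P -> ( P )]
()(P) => ()((P))   [P -> ( P )]
()((P)) => ()(((P)))   [P -> ( P )]
()(((P))) => ()(((S)))   [P -> S]
()(((S))) => ()((([P])))   [S -> [ P ]]
()((([P]))) => ()((([()])))   [P -> ( )]

P=>PP=>()P=>()(P)=>()((P))=>()(((P)))=>()(((S)))=>()((([P])))=>()((([()])))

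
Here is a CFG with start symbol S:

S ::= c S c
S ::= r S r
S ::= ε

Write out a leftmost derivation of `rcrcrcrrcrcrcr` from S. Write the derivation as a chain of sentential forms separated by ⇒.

S ⇒ rSr   [S ::= r S r]
rSr ⇒ rcScr   [S ::= c S c]
rcScr ⇒ rcrSrcr   [S ::= r S r]
rcrSrcr ⇒ rcrcScrcr   [S ::= c S c]
rcrcScrcr ⇒ rcrcrSrcrcr   [S ::= r S r]
rcrcrSrcrcr ⇒ rcrcrcScrcrcr   [S ::= c S c]
rcrcrcScrcrcr ⇒ rcrcrcrSrcrcrcr   [S ::= r S r]
rcrcrcrSrcrcrcr ⇒ rcrcrcrrcrcrcr   [S ::= ε]

S ⇒ rSr ⇒ rcScr ⇒ rcrSrcr ⇒ rcrcScrcr ⇒ rcrcrSrcrcr ⇒ rcrcrcScrcrcr ⇒ rcrcrcrSrcrcrcr ⇒ rcrcrcrrcrcrcr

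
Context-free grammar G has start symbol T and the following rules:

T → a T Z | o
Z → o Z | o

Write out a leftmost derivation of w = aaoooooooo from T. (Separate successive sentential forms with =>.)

T => aTZ   [T → a T Z]
aTZ => aaTZZ   [T → a T Z]
aaTZZ => aaoZZ   [T → o]
aaoZZ => aaooZZ   [Z → o Z]
aaooZZ => aaoooZZ   [Z → o Z]
aaoooZZ => aaooooZZ   [Z → o Z]
aaooooZZ => aaoooooZZ   [Z → o Z]
aaoooooZZ => aaooooooZZ   [Z → o Z]
aaooooooZZ => aaoooooooZ   [Z → o]
aaoooooooZ => aaoooooooo   [Z → o]

T => aTZ => aaTZZ => aaoZZ => aaooZZ => aaoooZZ => aaooooZZ => aaoooooZZ => aaooooooZZ => aaoooooooZ => aaoooooooo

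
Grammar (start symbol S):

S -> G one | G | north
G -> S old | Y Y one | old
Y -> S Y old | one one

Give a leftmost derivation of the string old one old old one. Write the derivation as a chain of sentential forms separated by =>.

S => G one => S old one => G old one => S old old one => G one old old one => old one old old one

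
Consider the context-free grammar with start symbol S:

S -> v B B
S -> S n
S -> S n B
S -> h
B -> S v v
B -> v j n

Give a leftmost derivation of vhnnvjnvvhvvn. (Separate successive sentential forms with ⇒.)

S ⇒ Sn ⇒ vBBn ⇒ vSvvBn ⇒ vSnBvvBn ⇒ vSnnBvvBn ⇒ vhnnBvvBn ⇒ vhnnvjnvvBn ⇒ vhnnvjnvvSvvn ⇒ vhnnvjnvvhvvn

S ⇒ Sn   [S -> S n]
Sn ⇒ vBBn   [S -> v B B]
vBBn ⇒ vSvvBn   [B -> S v v]
vSvvBn ⇒ vSnBvvBn   [S -> S n B]
vSnBvvBn ⇒ vSnnBvvBn   [S -> S n]
vSnnBvvBn ⇒ vhnnBvvBn   [S -> h]
vhnnBvvBn ⇒ vhnnvjnvvBn   [B -> v j n]
vhnnvjnvvBn ⇒ vhnnvjnvvSvvn   [B -> S v v]
vhnnvjnvvSvvn ⇒ vhnnvjnvvhvvn   [S -> h]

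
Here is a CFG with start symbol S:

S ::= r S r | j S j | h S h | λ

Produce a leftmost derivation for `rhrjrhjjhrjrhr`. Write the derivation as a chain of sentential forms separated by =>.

S=>rSr=>rhShr=>rhrSrhr=>rhrjSjrhr=>rhrjrSrjrhr=>rhrjrhShrjrhr=>rhrjrhjSjhrjrhr=>rhrjrhjjhrjrhr

S => rSr   [S ::= r S r]
rSr => rhShr   [S ::= h S h]
rhShr => rhrSrhr   [S ::= r S r]
rhrSrhr => rhrjSjrhr   [S ::= j S j]
rhrjSjrhr => rhrjrSrjrhr   [S ::= r S r]
rhrjrSrjrhr => rhrjrhShrjrhr   [S ::= h S h]
rhrjrhShrjrhr => rhrjrhjSjhrjrhr   [S ::= j S j]
rhrjrhjSjhrjrhr => rhrjrhjjhrjrhr   [S ::= λ]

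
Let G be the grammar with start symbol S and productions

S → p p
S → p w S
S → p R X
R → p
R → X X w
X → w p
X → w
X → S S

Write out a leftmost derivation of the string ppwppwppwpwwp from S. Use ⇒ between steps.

S⇒pRX⇒pXXwX⇒pSSXwX⇒ppwSSXwX⇒ppwpRXSXwX⇒ppwppXSXwX⇒ppwppwSXwX⇒ppwppwppXwX⇒ppwppwppwpwX⇒ppwppwppwpwwp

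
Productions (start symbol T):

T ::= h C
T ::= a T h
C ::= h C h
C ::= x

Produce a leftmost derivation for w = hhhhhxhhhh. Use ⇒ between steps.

T ⇒ hC ⇒ hhCh ⇒ hhhChh ⇒ hhhhChhh ⇒ hhhhhChhhh ⇒ hhhhhxhhhh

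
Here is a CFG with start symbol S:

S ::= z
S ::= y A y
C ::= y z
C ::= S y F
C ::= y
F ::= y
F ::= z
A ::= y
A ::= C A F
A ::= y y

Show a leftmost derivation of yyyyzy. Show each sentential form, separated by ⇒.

S ⇒ yAy ⇒ yCAFy ⇒ yyAFy ⇒ yyyyFy ⇒ yyyyzy

S ⇒ yAy   [S ::= y A y]
yAy ⇒ yCAFy   [A ::= C A F]
yCAFy ⇒ yyAFy   [C ::= y]
yyAFy ⇒ yyyyFy   [A ::= y y]
yyyyFy ⇒ yyyyzy   [F ::= z]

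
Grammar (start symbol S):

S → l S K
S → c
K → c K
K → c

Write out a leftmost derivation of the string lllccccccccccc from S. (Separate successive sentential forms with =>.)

S => lSK => llSKK => lllSKKK => lllcKKK => lllccKKK => lllcccKKK => lllccccKKK => lllcccccKK => lllccccccKK => lllcccccccKK => lllccccccccK => lllcccccccccK => lllccccccccccK => lllccccccccccc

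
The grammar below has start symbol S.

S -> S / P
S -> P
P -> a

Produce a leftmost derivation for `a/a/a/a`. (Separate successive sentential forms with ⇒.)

S⇒S/P⇒S/P/P⇒S/P/P/P⇒P/P/P/P⇒a/P/P/P⇒a/a/P/P⇒a/a/a/P⇒a/a/a/a

S ⇒ S/P   [S -> S / P]
S/P ⇒ S/P/P   [S -> S / P]
S/P/P ⇒ S/P/P/P   [S -> S / P]
S/P/P/P ⇒ P/P/P/P   [S -> P]
P/P/P/P ⇒ a/P/P/P   [P -> a]
a/P/P/P ⇒ a/a/P/P   [P -> a]
a/a/P/P ⇒ a/a/a/P   [P -> a]
a/a/a/P ⇒ a/a/a/a   [P -> a]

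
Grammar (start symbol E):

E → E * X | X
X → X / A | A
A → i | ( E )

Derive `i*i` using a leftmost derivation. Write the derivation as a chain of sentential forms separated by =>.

E => E*X   [E → E * X]
E*X => X*X   [E → X]
X*X => A*X   [X → A]
A*X => i*X   [A → i]
i*X => i*A   [X → A]
i*A => i*i   [A → i]

E => E*X => X*X => A*X => i*X => i*A => i*i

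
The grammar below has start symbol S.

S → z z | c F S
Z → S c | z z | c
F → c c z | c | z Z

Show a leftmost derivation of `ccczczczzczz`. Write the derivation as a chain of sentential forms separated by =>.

S => cFS   [S → c F S]
cFS => ccS   [F → c]
ccS => cccFS   [S → c F S]
cccFS => ccczZS   [F → z Z]
ccczZS => ccczScS   [Z → S c]
ccczScS => ccczcFScS   [S → c F S]
ccczcFScS => ccczczZScS   [F → z Z]
ccczczZScS => ccczczcScS   [Z → c]
ccczczcScS => ccczczczzcS   [S → z z]
ccczczczzcS => ccczczczzczz   [S → z z]

S => cFS => ccS => cccFS => ccczZS => ccczScS => ccczcFScS => ccczczZScS => ccczczcScS => ccczczczzcS => ccczczczzczz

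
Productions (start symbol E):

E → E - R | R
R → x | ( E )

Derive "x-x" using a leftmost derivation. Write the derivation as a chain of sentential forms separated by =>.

E=>E-R=>R-R=>x-R=>x-x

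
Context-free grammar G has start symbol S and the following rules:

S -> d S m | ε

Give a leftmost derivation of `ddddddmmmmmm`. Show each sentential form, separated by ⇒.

S ⇒ dSm ⇒ ddSmm ⇒ dddSmmm ⇒ ddddSmmmm ⇒ dddddSmmmmm ⇒ ddddddSmmmmmm ⇒ ddddddmmmmmm

S ⇒ dSm   [S -> d S m]
dSm ⇒ ddSmm   [S -> d S m]
ddSmm ⇒ dddSmmm   [S -> d S m]
dddSmmm ⇒ ddddSmmmm   [S -> d S m]
ddddSmmmm ⇒ dddddSmmmmm   [S -> d S m]
dddddSmmmmm ⇒ ddddddSmmmmmm   [S -> d S m]
ddddddSmmmmmm ⇒ ddddddmmmmmm   [S -> ε]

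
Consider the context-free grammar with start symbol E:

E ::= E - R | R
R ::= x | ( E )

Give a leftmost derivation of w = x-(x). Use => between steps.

E => E-R   [E ::= E - R]
E-R => R-R   [E ::= R]
R-R => x-R   [R ::= x]
x-R => x-(E)   [R ::= ( E )]
x-(E) => x-(R)   [E ::= R]
x-(R) => x-(x)   [R ::= x]

E => E-R => R-R => x-R => x-(E) => x-(R) => x-(x)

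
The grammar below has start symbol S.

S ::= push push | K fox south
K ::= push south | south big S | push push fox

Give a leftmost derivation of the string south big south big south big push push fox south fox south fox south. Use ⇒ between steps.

S ⇒ K fox south   [S ::= K fox south]
K fox south ⇒ south big S fox south   [K ::= south big S]
south big S fox south ⇒ south big K fox south fox south   [S ::= K fox south]
south big K fox south fox south ⇒ south big south big S fox south fox south   [K ::= south big S]
south big south big S fox south fox south ⇒ south big south big K fox south fox south fox south   [S ::= K fox south]
south big south big K fox south fox south fox south ⇒ south big south big south big S fox south fox south fox south   [K ::= south big S]
south big south big south big S fox south fox south fox south ⇒ south big south big south big push push fox south fox south fox south   [S ::= push push]

S ⇒ K fox south ⇒ south big S fox south ⇒ south big K fox south fox south ⇒ south big south big S fox south fox south ⇒ south big south big K fox south fox south fox south ⇒ south big south big south big S fox south fox south fox south ⇒ south big south big south big push push fox south fox south fox south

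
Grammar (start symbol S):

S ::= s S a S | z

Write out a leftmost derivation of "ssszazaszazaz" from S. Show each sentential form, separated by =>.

S => sSaS   [S ::= s S a S]
sSaS => ssSaSaS   [S ::= s S a S]
ssSaSaS => sssSaSaSaS   [S ::= s S a S]
sssSaSaSaS => ssszaSaSaS   [S ::= z]
ssszaSaSaS => ssszazaSaS   [S ::= z]
ssszazaSaS => ssszazasSaSaS   [S ::= s S a S]
ssszazasSaSaS => ssszazaszaSaS   [S ::= z]
ssszazaszaSaS => ssszazaszazaS   [S ::= z]
ssszazaszazaS => ssszazaszazaz   [S ::= z]

S=>sSaS=>ssSaSaS=>sssSaSaSaS=>ssszaSaSaS=>ssszazaSaS=>ssszazasSaSaS=>ssszazaszaSaS=>ssszazaszazaS=>ssszazaszazaz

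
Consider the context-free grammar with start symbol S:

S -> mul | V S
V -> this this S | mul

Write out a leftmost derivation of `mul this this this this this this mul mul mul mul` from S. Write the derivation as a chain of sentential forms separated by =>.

S => V S   [S -> V S]
V S => mul S   [V -> mul]
mul S => mul V S   [S -> V S]
mul V S => mul this this S S   [V -> this this S]
mul this this S S => mul this this V S S   [S -> V S]
mul this this V S S => mul this this this this S S S   [V -> this this S]
mul this this this this S S S => mul this this this this V S S S   [S -> V S]
mul this this this this V S S S => mul this this this this this this S S S S   [V -> this this S]
mul this this this this this this S S S S => mul this this this this this this mul S S S   [S -> mul]
mul this this this this this this mul S S S => mul this this this this this this mul mul S S   [S -> mul]
mul this this this this this this mul mul S S => mul this this this this this this mul mul mul S   [S -> mul]
mul this this this this this this mul mul mul S => mul this this this this this this mul mul mul mul   [S -> mul]

S => V S => mul S => mul V S => mul this this S S => mul this this V S S => mul this this this this S S S => mul this this this this V S S S => mul this this this this this this S S S S => mul this this this this this this mul S S S => mul this this this this this this mul mul S S => mul this this this this this this mul mul mul S => mul this this this this this this mul mul mul mul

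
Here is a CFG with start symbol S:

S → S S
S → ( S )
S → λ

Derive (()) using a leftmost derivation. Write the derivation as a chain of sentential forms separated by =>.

S => (S) => (SS) => (SSS) => (SSSS) => ((S)SSS) => (()SSS) => (()SS) => (()S) => (())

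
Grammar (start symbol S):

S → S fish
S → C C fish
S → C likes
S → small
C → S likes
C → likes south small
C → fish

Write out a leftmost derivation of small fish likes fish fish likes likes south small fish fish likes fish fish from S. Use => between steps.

S => C C fish => S likes C fish => S fish likes C fish => C C fish fish likes C fish => S likes C fish fish likes C fish => C C fish likes C fish fish likes C fish => S likes C fish likes C fish fish likes C fish => S fish likes C fish likes C fish fish likes C fish => small fish likes C fish likes C fish fish likes C fish => small fish likes fish fish likes C fish fish likes C fish => small fish likes fish fish likes likes south small fish fish likes C fish => small fish likes fish fish likes likes south small fish fish likes fish fish

S => C C fish   [S → C C fish]
C C fish => S likes C fish   [C → S likes]
S likes C fish => S fish likes C fish   [S → S fish]
S fish likes C fish => C C fish fish likes C fish   [S → C C fish]
C C fish fish likes C fish => S likes C fish fish likes C fish   [C → S likes]
S likes C fish fish likes C fish => C C fish likes C fish fish likes C fish   [S → C C fish]
C C fish likes C fish fish likes C fish => S likes C fish likes C fish fish likes C fish   [C → S likes]
S likes C fish likes C fish fish likes C fish => S fish likes C fish likes C fish fish likes C fish   [S → S fish]
S fish likes C fish likes C fish fish likes C fish => small fish likes C fish likes C fish fish likes C fish   [S → small]
small fish likes C fish likes C fish fish likes C fish => small fish likes fish fish likes C fish fish likes C fish   [C → fish]
small fish likes fish fish likes C fish fish likes C fish => small fish likes fish fish likes likes south small fish fish likes C fish   [C → likes south small]
small fish likes fish fish likes likes south small fish fish likes C fish => small fish likes fish fish likes likes south small fish fish likes fish fish   [C → fish]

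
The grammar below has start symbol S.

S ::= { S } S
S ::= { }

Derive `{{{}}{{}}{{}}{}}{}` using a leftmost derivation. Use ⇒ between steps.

S ⇒ {S}S   [S ::= { S } S]
{S}S ⇒ {{S}S}S   [S ::= { S } S]
{{S}S}S ⇒ {{{}}S}S   [S ::= { }]
{{{}}S}S ⇒ {{{}}{S}S}S   [S ::= { S } S]
{{{}}{S}S}S ⇒ {{{}}{{}}S}S   [S ::= { }]
{{{}}{{}}S}S ⇒ {{{}}{{}}{S}S}S   [S ::= { S } S]
{{{}}{{}}{S}S}S ⇒ {{{}}{{}}{{}}S}S   [S ::= { }]
{{{}}{{}}{{}}S}S ⇒ {{{}}{{}}{{}}{}}S   [S ::= { }]
{{{}}{{}}{{}}{}}S ⇒ {{{}}{{}}{{}}{}}{}   [S ::= { }]

S ⇒ {S}S ⇒ {{S}S}S ⇒ {{{}}S}S ⇒ {{{}}{S}S}S ⇒ {{{}}{{}}S}S ⇒ {{{}}{{}}{S}S}S ⇒ {{{}}{{}}{{}}S}S ⇒ {{{}}{{}}{{}}{}}S ⇒ {{{}}{{}}{{}}{}}{}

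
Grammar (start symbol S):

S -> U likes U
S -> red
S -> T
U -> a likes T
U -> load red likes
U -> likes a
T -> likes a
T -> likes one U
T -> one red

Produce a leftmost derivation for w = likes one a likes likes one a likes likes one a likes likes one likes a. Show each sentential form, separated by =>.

S => T   [S -> T]
T => likes one U   [T -> likes one U]
likes one U => likes one a likes T   [U -> a likes T]
likes one a likes T => likes one a likes likes one U   [T -> likes one U]
likes one a likes likes one U => likes one a likes likes one a likes T   [U -> a likes T]
likes one a likes likes one a likes T => likes one a likes likes one a likes likes one U   [T -> likes one U]
likes one a likes likes one a likes likes one U => likes one a likes likes one a likes likes one a likes T   [U -> a likes T]
likes one a likes likes one a likes likes one a likes T => likes one a likes likes one a likes likes one a likes likes one U   [T -> likes one U]
likes one a likes likes one a likes likes one a likes likes one U => likes one a likes likes one a likes likes one a likes likes one likes a   [U -> likes a]

S => T => likes one U => likes one a likes T => likes one a likes likes one U => likes one a likes likes one a likes T => likes one a likes likes one a likes likes one U => likes one a likes likes one a likes likes one a likes T => likes one a likes likes one a likes likes one a likes likes one U => likes one a likes likes one a likes likes one a likes likes one likes a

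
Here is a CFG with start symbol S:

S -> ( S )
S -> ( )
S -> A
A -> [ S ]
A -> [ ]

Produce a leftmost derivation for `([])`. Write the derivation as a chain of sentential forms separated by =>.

S => (S)   [S -> ( S )]
(S) => (A)   [S -> A]
(A) => ([])   [A -> [ ]]

S => (S) => (A) => ([])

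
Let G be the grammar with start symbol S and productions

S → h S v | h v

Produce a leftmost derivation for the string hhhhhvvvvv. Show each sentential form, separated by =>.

S => hSv   [S → h S v]
hSv => hhSvv   [S → h S v]
hhSvv => hhhSvvv   [S → h S v]
hhhSvvv => hhhhSvvvv   [S → h S v]
hhhhSvvvv => hhhhhvvvvv   [S → h v]

S => hSv => hhSvv => hhhSvvv => hhhhSvvvv => hhhhhvvvvv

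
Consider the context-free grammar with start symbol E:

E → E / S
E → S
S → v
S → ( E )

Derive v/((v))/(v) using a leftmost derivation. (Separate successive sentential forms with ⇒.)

E⇒E/S⇒E/S/S⇒S/S/S⇒v/S/S⇒v/(E)/S⇒v/(S)/S⇒v/((E))/S⇒v/((S))/S⇒v/((v))/S⇒v/((v))/(E)⇒v/((v))/(S)⇒v/((v))/(v)

E ⇒ E/S   [E → E / S]
E/S ⇒ E/S/S   [E → E / S]
E/S/S ⇒ S/S/S   [E → S]
S/S/S ⇒ v/S/S   [S → v]
v/S/S ⇒ v/(E)/S   [S → ( E )]
v/(E)/S ⇒ v/(S)/S   [E → S]
v/(S)/S ⇒ v/((E))/S   [S → ( E )]
v/((E))/S ⇒ v/((S))/S   [E → S]
v/((S))/S ⇒ v/((v))/S   [S → v]
v/((v))/S ⇒ v/((v))/(E)   [S → ( E )]
v/((v))/(E) ⇒ v/((v))/(S)   [E → S]
v/((v))/(S) ⇒ v/((v))/(v)   [S → v]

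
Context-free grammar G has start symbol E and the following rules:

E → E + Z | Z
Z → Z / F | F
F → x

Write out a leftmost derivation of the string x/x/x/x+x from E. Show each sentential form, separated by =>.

E => E+Z   [E → E + Z]
E+Z => Z+Z   [E → Z]
Z+Z => Z/F+Z   [Z → Z / F]
Z/F+Z => Z/F/F+Z   [Z → Z / F]
Z/F/F+Z => Z/F/F/F+Z   [Z → Z / F]
Z/F/F/F+Z => F/F/F/F+Z   [Z → F]
F/F/F/F+Z => x/F/F/F+Z   [F → x]
x/F/F/F+Z => x/x/F/F+Z   [F → x]
x/x/F/F+Z => x/x/x/F+Z   [F → x]
x/x/x/F+Z => x/x/x/x+Z   [F → x]
x/x/x/x+Z => x/x/x/x+F   [Z → F]
x/x/x/x+F => x/x/x/x+x   [F → x]

E=>E+Z=>Z+Z=>Z/F+Z=>Z/F/F+Z=>Z/F/F/F+Z=>F/F/F/F+Z=>x/F/F/F+Z=>x/x/F/F+Z=>x/x/x/F+Z=>x/x/x/x+Z=>x/x/x/x+F=>x/x/x/x+x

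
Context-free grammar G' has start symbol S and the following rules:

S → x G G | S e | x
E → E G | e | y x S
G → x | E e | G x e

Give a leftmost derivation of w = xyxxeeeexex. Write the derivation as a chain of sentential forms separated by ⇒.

S ⇒ xGG   [S → x G G]
xGG ⇒ xGxeG   [G → G x e]
xGxeG ⇒ xEexeG   [G → E e]
xEexeG ⇒ xyxSexeG   [E → y x S]
xyxSexeG ⇒ xyxSeexeG   [S → S e]
xyxSeexeG ⇒ xyxSeeexeG   [S → S e]
xyxSeeexeG ⇒ xyxSeeeexeG   [S → S e]
xyxSeeeexeG ⇒ xyxxeeeexeG   [S → x]
xyxxeeeexeG ⇒ xyxxeeeexex   [G → x]

S ⇒ xGG ⇒ xGxeG ⇒ xEexeG ⇒ xyxSexeG ⇒ xyxSeexeG ⇒ xyxSeeexeG ⇒ xyxSeeeexeG ⇒ xyxxeeeexeG ⇒ xyxxeeeexex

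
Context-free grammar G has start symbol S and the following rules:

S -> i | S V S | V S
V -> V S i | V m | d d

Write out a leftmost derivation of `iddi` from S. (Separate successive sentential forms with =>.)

S => SVS   [S -> S V S]
SVS => iVS   [S -> i]
iVS => iddS   [V -> d d]
iddS => iddi   [S -> i]

S => SVS => iVS => iddS => iddi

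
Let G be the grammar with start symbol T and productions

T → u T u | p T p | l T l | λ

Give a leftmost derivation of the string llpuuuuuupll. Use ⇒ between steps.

T ⇒ lTl ⇒ llTll ⇒ llpTpll ⇒ llpuTupll ⇒ llpuuTuupll ⇒ llpuuuTuuupll ⇒ llpuuuuuupll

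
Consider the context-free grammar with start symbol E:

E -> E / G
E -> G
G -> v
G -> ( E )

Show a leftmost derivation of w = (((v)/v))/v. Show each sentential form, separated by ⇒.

E ⇒ E/G ⇒ G/G ⇒ (E)/G ⇒ (G)/G ⇒ ((E))/G ⇒ ((E/G))/G ⇒ ((G/G))/G ⇒ (((E)/G))/G ⇒ (((G)/G))/G ⇒ (((v)/G))/G ⇒ (((v)/v))/G ⇒ (((v)/v))/v

E ⇒ E/G   [E -> E / G]
E/G ⇒ G/G   [E -> G]
G/G ⇒ (E)/G   [G -> ( E )]
(E)/G ⇒ (G)/G   [E -> G]
(G)/G ⇒ ((E))/G   [G -> ( E )]
((E))/G ⇒ ((E/G))/G   [E -> E / G]
((E/G))/G ⇒ ((G/G))/G   [E -> G]
((G/G))/G ⇒ (((E)/G))/G   [G -> ( E )]
(((E)/G))/G ⇒ (((G)/G))/G   [E -> G]
(((G)/G))/G ⇒ (((v)/G))/G   [G -> v]
(((v)/G))/G ⇒ (((v)/v))/G   [G -> v]
(((v)/v))/G ⇒ (((v)/v))/v   [G -> v]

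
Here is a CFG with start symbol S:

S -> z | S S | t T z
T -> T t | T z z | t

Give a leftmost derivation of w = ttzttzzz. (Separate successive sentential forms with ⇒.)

S⇒SS⇒tTzS⇒ttzS⇒ttztTz⇒ttztTzzz⇒ttzttzzz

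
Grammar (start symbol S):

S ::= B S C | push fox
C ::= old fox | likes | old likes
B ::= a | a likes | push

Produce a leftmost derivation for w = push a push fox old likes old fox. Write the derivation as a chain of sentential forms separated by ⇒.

S ⇒ B S C ⇒ push S C ⇒ push B S C C ⇒ push a S C C ⇒ push a push fox C C ⇒ push a push fox old likes C ⇒ push a push fox old likes old fox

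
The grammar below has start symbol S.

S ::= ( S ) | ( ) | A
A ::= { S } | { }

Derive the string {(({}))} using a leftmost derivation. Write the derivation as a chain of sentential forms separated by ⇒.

S⇒A⇒{S}⇒{(S)}⇒{((S))}⇒{((A))}⇒{(({}))}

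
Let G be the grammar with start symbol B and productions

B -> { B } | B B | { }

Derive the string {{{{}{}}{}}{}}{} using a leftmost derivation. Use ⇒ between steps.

B⇒BB⇒{B}B⇒{BB}B⇒{{B}B}B⇒{{BB}B}B⇒{{{B}B}B}B⇒{{{BB}B}B}B⇒{{{{}B}B}B}B⇒{{{{}{}}B}B}B⇒{{{{}{}}{}}B}B⇒{{{{}{}}{}}{}}B⇒{{{{}{}}{}}{}}{}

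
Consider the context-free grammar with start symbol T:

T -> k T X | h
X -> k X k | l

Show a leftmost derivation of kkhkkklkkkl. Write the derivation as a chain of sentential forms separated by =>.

T=>kTX=>kkTXX=>kkhXX=>kkhkXkX=>kkhkkXkkX=>kkhkkkXkkkX=>kkhkkklkkkX=>kkhkkklkkkl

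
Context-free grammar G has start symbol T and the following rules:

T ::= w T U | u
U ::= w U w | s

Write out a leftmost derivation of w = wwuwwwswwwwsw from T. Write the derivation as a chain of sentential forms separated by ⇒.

T ⇒ wTU ⇒ wwTUU ⇒ wwuUU ⇒ wwuwUwU ⇒ wwuwwUwwU ⇒ wwuwwwUwwwU ⇒ wwuwwwswwwU ⇒ wwuwwwswwwwUw ⇒ wwuwwwswwwwsw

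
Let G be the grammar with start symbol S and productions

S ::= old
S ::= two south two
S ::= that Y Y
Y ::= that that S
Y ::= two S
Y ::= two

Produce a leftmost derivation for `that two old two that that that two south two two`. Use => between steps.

S => that Y Y => that two S Y => that two old Y => that two old two S => that two old two that Y Y => that two old two that that that S Y => that two old two that that that two south two Y => that two old two that that that two south two two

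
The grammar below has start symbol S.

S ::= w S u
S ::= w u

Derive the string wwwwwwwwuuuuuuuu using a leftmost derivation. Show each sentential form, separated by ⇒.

S ⇒ wSu ⇒ wwSuu ⇒ wwwSuuu ⇒ wwwwSuuuu ⇒ wwwwwSuuuuu ⇒ wwwwwwSuuuuuu ⇒ wwwwwwwSuuuuuuu ⇒ wwwwwwwwuuuuuuuu

S ⇒ wSu   [S ::= w S u]
wSu ⇒ wwSuu   [S ::= w S u]
wwSuu ⇒ wwwSuuu   [S ::= w S u]
wwwSuuu ⇒ wwwwSuuuu   [S ::= w S u]
wwwwSuuuu ⇒ wwwwwSuuuuu   [S ::= w S u]
wwwwwSuuuuu ⇒ wwwwwwSuuuuuu   [S ::= w S u]
wwwwwwSuuuuuu ⇒ wwwwwwwSuuuuuuu   [S ::= w S u]
wwwwwwwSuuuuuuu ⇒ wwwwwwwwuuuuuuuu   [S ::= w u]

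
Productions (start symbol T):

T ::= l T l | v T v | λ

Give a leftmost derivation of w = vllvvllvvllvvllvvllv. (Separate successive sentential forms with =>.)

T => vTv => vlTlv => vllTllv => vllvTvllv => vllvvTvvllv => vllvvlTlvvllv => vllvvllTllvvllv => vllvvllvTvllvvllv => vllvvllvvTvvllvvllv => vllvvllvvlTlvvllvvllv => vllvvllvvllvvllvvllv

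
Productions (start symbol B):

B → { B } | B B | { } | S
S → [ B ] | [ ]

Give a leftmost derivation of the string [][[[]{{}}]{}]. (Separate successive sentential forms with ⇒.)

B ⇒ BB ⇒ SB ⇒ []B ⇒ []S ⇒ [][B] ⇒ [][BB] ⇒ [][SB] ⇒ [][[B]B] ⇒ [][[BB]B] ⇒ [][[SB]B] ⇒ [][[[]B]B] ⇒ [][[[]{B}]B] ⇒ [][[[]{{}}]B] ⇒ [][[[]{{}}]{}]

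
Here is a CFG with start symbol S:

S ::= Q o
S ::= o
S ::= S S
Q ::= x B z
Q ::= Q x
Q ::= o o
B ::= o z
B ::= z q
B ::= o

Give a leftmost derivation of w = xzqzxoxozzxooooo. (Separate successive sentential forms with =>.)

S => SS => SSS => QoSS => QxoSS => xBzxoSS => xzqzxoSS => xzqzxoSSS => xzqzxoQoSS => xzqzxoQxoSS => xzqzxoxBzxoSS => xzqzxoxozzxoSS => xzqzxoxozzxooS => xzqzxoxozzxooQo => xzqzxoxozzxooooo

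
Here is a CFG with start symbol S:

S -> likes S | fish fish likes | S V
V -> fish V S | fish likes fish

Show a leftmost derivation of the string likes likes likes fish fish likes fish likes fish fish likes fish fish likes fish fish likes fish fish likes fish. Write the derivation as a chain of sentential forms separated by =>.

S => likes S => likes S V => likes S V V => likes likes S V V => likes likes likes S V V => likes likes likes S V V V => likes likes likes S V V V V => likes likes likes S V V V V V => likes likes likes fish fish likes V V V V V => likes likes likes fish fish likes fish likes fish V V V V => likes likes likes fish fish likes fish likes fish fish likes fish V V V => likes likes likes fish fish likes fish likes fish fish likes fish fish likes fish V V => likes likes likes fish fish likes fish likes fish fish likes fish fish likes fish fish likes fish V => likes likes likes fish fish likes fish likes fish fish likes fish fish likes fish fish likes fish fish likes fish

S => likes S   [S -> likes S]
likes S => likes S V   [S -> S V]
likes S V => likes S V V   [S -> S V]
likes S V V => likes likes S V V   [S -> likes S]
likes likes S V V => likes likes likes S V V   [S -> likes S]
likes likes likes S V V => likes likes likes S V V V   [S -> S V]
likes likes likes S V V V => likes likes likes S V V V V   [S -> S V]
likes likes likes S V V V V => likes likes likes S V V V V V   [S -> S V]
likes likes likes S V V V V V => likes likes likes fish fish likes V V V V V   [S -> fish fish likes]
likes likes likes fish fish likes V V V V V => likes likes likes fish fish likes fish likes fish V V V V   [V -> fish likes fish]
likes likes likes fish fish likes fish likes fish V V V V => likes likes likes fish fish likes fish likes fish fish likes fish V V V   [V -> fish likes fish]
likes likes likes fish fish likes fish likes fish fish likes fish V V V => likes likes likes fish fish likes fish likes fish fish likes fish fish likes fish V V   [V -> fish likes fish]
likes likes likes fish fish likes fish likes fish fish likes fish fish likes fish V V => likes likes likes fish fish likes fish likes fish fish likes fish fish likes fish fish likes fish V   [V -> fish likes fish]
likes likes likes fish fish likes fish likes fish fish likes fish fish likes fish fish likes fish V => likes likes likes fish fish likes fish likes fish fish likes fish fish likes fish fish likes fish fish likes fish   [V -> fish likes fish]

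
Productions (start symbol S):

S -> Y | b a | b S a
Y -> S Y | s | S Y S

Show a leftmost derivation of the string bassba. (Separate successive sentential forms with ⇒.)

S ⇒ Y   [S -> Y]
Y ⇒ SYS   [Y -> S Y S]
SYS ⇒ YYS   [S -> Y]
YYS ⇒ SYYS   [Y -> S Y]
SYYS ⇒ baYYS   [S -> b a]
baYYS ⇒ basYS   [Y -> s]
basYS ⇒ bassS   [Y -> s]
bassS ⇒ bassba   [S -> b a]

S ⇒ Y ⇒ SYS ⇒ YYS ⇒ SYYS ⇒ baYYS ⇒ basYS ⇒ bassS ⇒ bassba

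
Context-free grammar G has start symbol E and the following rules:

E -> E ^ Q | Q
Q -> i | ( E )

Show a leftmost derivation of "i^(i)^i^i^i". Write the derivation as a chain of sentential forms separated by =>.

E => E^Q   [E -> E ^ Q]
E^Q => E^Q^Q   [E -> E ^ Q]
E^Q^Q => E^Q^Q^Q   [E -> E ^ Q]
E^Q^Q^Q => E^Q^Q^Q^Q   [E -> E ^ Q]
E^Q^Q^Q^Q => Q^Q^Q^Q^Q   [E -> Q]
Q^Q^Q^Q^Q => i^Q^Q^Q^Q   [Q -> i]
i^Q^Q^Q^Q => i^(E)^Q^Q^Q   [Q -> ( E )]
i^(E)^Q^Q^Q => i^(Q)^Q^Q^Q   [E -> Q]
i^(Q)^Q^Q^Q => i^(i)^Q^Q^Q   [Q -> i]
i^(i)^Q^Q^Q => i^(i)^i^Q^Q   [Q -> i]
i^(i)^i^Q^Q => i^(i)^i^i^Q   [Q -> i]
i^(i)^i^i^Q => i^(i)^i^i^i   [Q -> i]

E => E^Q => E^Q^Q => E^Q^Q^Q => E^Q^Q^Q^Q => Q^Q^Q^Q^Q => i^Q^Q^Q^Q => i^(E)^Q^Q^Q => i^(Q)^Q^Q^Q => i^(i)^Q^Q^Q => i^(i)^i^Q^Q => i^(i)^i^i^Q => i^(i)^i^i^i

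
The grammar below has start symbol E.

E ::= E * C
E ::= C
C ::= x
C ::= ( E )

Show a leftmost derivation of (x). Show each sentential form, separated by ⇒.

E⇒C⇒(E)⇒(C)⇒(x)

E ⇒ C   [E ::= C]
C ⇒ (E)   [C ::= ( E )]
(E) ⇒ (C)   [E ::= C]
(C) ⇒ (x)   [C ::= x]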